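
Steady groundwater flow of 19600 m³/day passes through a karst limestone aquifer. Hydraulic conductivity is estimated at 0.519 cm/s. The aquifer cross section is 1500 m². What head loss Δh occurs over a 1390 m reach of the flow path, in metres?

40.5

Convert K: 0.519 cm/s × 864 = 448.4 m/day.
From Q = K·A·i, i = Q / (K·A) = 19600 / (448.4 × 1500) = 0.02914.
Head loss Δh = i · L = 0.02914 × 1390 = 40.50 m.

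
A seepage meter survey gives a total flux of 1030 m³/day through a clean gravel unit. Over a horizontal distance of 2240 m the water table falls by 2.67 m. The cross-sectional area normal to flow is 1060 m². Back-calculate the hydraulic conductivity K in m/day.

815

Hydraulic gradient i = Δh / L = 2.67 / 2240 = 0.001192.
From Q = K·A·i, K = Q / (A·i) = 1030 / (1060 × 0.001192) = 815.2 m/day.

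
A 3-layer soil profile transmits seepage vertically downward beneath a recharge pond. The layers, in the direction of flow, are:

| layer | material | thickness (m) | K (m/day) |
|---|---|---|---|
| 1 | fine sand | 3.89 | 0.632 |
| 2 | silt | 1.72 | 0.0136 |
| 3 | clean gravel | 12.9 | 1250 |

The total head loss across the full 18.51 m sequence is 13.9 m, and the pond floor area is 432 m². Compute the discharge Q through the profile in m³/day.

Flow is perpendicular to layering, so the layers act in series and the equivalent K is the thickness-weighted harmonic mean.
Total thickness L = 3.89 + 1.72 + 12.9 = 18.51 m.
Σ(b_i/K_i) = 3.89/0.632 + 1.72/0.0136 + 12.9/1250 = 132.6 d.
K_eq = L / Σ(b_i/K_i) = 18.51 / 132.6 = 0.1396 m/day.
Q = K_eq · A · (Δh/L) = 0.1396 × 432 × (13.9/18.51) = 45.27 m³/day.

45.3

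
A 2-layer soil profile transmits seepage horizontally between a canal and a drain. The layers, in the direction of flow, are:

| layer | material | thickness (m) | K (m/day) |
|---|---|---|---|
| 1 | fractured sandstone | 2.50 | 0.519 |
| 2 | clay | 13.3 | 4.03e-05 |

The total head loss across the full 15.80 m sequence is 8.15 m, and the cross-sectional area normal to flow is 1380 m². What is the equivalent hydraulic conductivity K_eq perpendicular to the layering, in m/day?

4.79e-05

Flow is perpendicular to layering, so the layers act in series and the equivalent K is the thickness-weighted harmonic mean.
Total thickness L = 2.50 + 13.3 = 15.80 m.
Σ(b_i/K_i) = 2.50/0.519 + 13.3/4.03e-05 = 3.300e+05 d.
K_eq = L / Σ(b_i/K_i) = 15.80 / 3.300e+05 = 4.787e-05 m/day.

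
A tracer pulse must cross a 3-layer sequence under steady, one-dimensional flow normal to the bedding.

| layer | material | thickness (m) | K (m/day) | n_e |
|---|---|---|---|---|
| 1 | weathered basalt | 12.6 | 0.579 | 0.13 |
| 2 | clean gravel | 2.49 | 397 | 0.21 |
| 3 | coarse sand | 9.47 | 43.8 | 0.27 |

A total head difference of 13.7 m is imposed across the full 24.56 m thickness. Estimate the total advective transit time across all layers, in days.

With flow normal to the layers, continuity requires the same specific discharge q through every layer.
Σ(b_i/K_i) = 12.6/0.579 + 2.49/397 + 9.47/43.8 = 21.98 d.
q = Δh / Σ(b_i/K_i) = 13.7 / 21.98 = 0.6232 m/day.
In each layer the seepage velocity is v_i = q/n_i, so the layer transit time is t_i = b_i·n_i / q:
  layer 1 (weathered basalt): t_1 = 12.6 × 0.13 / 0.6232 = 2.628 d
  layer 2 (clean gravel): t_2 = 2.49 × 0.21 / 0.6232 = 0.8391 d
  layer 3 (coarse sand): t_3 = 9.47 × 0.27 / 0.6232 = 4.103 d
Total t = Σ t_i = 7.571 days.

7.57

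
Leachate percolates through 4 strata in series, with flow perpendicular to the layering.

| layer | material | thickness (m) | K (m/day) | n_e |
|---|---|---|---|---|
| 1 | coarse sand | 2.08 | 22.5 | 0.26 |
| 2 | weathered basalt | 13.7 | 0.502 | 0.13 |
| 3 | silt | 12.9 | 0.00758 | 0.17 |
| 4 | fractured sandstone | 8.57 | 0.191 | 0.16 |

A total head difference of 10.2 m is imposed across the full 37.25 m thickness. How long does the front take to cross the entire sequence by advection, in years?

2.80

With flow normal to the layers, continuity requires the same specific discharge q through every layer.
Σ(b_i/K_i) = 2.08/22.5 + 13.7/0.502 + 12.9/0.00758 + 8.57/0.191 = 1774 d.
q = Δh / Σ(b_i/K_i) = 10.2 / 1774 = 0.005749 m/day.
In each layer the seepage velocity is v_i = q/n_i, so the layer transit time is t_i = b_i·n_i / q:
  layer 1 (coarse sand): t_1 = 2.08 × 0.26 / 0.005749 = 94.06 d
  layer 2 (weathered basalt): t_2 = 13.7 × 0.13 / 0.005749 = 309.8 d
  layer 3 (silt): t_3 = 12.9 × 0.17 / 0.005749 = 381.4 d
  layer 4 (fractured sandstone): t_4 = 8.57 × 0.16 / 0.005749 = 238.5 d
Total t = Σ t_i = 1024 days = 2.803 years.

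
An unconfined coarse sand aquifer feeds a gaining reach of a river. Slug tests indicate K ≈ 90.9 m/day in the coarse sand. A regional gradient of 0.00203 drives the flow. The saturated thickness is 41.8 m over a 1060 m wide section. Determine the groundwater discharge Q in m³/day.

Cross-sectional area A = 1060 × 41.8 = 44308 m².
Hydraulic gradient i = 0.00203.
Darcy's law: Q = K · A · i = 90.90 × 44308 × 0.002030 = 8176 m³/day.

8180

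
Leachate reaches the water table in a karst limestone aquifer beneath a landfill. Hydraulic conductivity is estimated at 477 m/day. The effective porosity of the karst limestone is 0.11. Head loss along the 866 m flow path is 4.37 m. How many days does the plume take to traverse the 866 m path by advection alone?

39.6

Hydraulic gradient i = Δh / L = 4.37 / 866 = 0.005046.
Darcy flux q = K · i = 477.0 × 0.005046 = 2.407 m/day.
Seepage velocity v = q / n_e = 2.407 / 0.11 = 21.88 m/day.
Travel time t = L / v = 866 / 21.88 = 39.58 days.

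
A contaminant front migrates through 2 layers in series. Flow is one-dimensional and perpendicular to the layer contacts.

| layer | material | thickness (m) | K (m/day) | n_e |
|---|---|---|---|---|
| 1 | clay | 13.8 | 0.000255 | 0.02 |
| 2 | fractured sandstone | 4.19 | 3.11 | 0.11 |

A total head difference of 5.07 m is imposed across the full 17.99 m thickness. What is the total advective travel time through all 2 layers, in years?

21.5

With flow normal to the layers, continuity requires the same specific discharge q through every layer.
Σ(b_i/K_i) = 13.8/0.000255 + 4.19/3.11 = 54119 d.
q = Δh / Σ(b_i/K_i) = 5.07 / 54119 = 9.368e-05 m/day.
In each layer the seepage velocity is v_i = q/n_i, so the layer transit time is t_i = b_i·n_i / q:
  layer 1 (clay): t_1 = 13.8 × 0.02 / 9.368e-05 = 2946 d
  layer 2 (fractured sandstone): t_2 = 4.19 × 0.11 / 9.368e-05 = 4920 d
Total t = Σ t_i = 7866 days = 21.54 years.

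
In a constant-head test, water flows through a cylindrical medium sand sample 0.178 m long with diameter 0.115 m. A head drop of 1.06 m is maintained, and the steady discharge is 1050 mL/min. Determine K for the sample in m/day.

24.4

Cross-sectional area A = π·(d/2)² = π × (0.115/2)² = 0.01039 m².
Convert discharge: 1050 mL/min = 1.750e-05 m³/s.
Darcy's law rearranged: K = Q·L / (A·Δh) = 1.750e-05 × 0.178 / (0.01039 × 1.06) = 0.0002829 m/s = 24.44 m/day.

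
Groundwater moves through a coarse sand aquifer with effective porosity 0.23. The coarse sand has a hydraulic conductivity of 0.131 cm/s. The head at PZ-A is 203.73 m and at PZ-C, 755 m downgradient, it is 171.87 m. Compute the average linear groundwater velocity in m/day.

20.8

Convert K: 0.131 cm/s × 864 = 113.2 m/day.
Hydraulic gradient i = (203.73 − 171.87) / 755 = 31.86 / 755 = 0.04220.
Darcy flux q = K · i = 113.2 × 0.04220 = 4.776 m/day.
Seepage velocity v = q / n_e = 4.776 / 0.23 = 20.77 m/day.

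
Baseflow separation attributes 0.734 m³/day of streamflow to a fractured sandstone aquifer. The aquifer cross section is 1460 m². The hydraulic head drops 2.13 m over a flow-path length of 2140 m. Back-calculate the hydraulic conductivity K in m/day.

Hydraulic gradient i = Δh / L = 2.13 / 2140 = 0.0009953.
From Q = K·A·i, K = Q / (A·i) = 0.734 / (1460 × 0.0009953) = 0.5051 m/day.

0.505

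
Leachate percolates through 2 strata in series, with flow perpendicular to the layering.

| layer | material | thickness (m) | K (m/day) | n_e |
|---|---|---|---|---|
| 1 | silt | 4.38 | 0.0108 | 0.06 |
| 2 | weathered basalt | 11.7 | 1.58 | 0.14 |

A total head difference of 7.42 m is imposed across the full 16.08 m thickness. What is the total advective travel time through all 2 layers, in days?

106

With flow normal to the layers, continuity requires the same specific discharge q through every layer.
Σ(b_i/K_i) = 4.38/0.0108 + 11.7/1.58 = 413.0 d.
q = Δh / Σ(b_i/K_i) = 7.42 / 413.0 = 0.01797 m/day.
In each layer the seepage velocity is v_i = q/n_i, so the layer transit time is t_i = b_i·n_i / q:
  layer 1 (silt): t_1 = 4.38 × 0.06 / 0.01797 = 14.63 d
  layer 2 (weathered basalt): t_2 = 11.7 × 0.14 / 0.01797 = 91.16 d
Total t = Σ t_i = 105.8 days.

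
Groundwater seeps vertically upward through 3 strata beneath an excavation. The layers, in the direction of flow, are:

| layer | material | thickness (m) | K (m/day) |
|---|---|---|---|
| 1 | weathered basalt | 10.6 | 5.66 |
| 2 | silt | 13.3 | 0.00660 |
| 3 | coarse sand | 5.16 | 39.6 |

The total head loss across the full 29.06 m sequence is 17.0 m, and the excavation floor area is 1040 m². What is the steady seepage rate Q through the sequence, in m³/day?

Flow is perpendicular to layering, so the layers act in series and the equivalent K is the thickness-weighted harmonic mean.
Total thickness L = 10.6 + 13.3 + 5.16 = 29.06 m.
Σ(b_i/K_i) = 10.6/5.66 + 13.3/0.00660 + 5.16/39.6 = 2017 d.
K_eq = L / Σ(b_i/K_i) = 29.06 / 2017 = 0.01441 m/day.
Q = K_eq · A · (Δh/L) = 0.01441 × 1040 × (17.0/29.06) = 8.765 m³/day.

8.76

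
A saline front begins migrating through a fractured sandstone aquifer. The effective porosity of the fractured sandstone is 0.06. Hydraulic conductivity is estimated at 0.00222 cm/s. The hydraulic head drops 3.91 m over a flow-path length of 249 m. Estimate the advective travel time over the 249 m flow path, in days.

Convert K: 0.00222 cm/s × 864 = 1.918 m/day.
Hydraulic gradient i = Δh / L = 3.91 / 249 = 0.01570.
Darcy flux q = K · i = 1.918 × 0.01570 = 0.03012 m/day.
Seepage velocity v = q / n_e = 0.03012 / 0.06 = 0.5020 m/day.
Travel time t = L / v = 249 / 0.5020 = 496.0 days.

496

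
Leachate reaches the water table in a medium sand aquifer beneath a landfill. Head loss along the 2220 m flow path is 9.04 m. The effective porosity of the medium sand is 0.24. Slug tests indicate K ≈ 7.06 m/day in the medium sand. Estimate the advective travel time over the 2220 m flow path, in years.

Hydraulic gradient i = Δh / L = 9.04 / 2220 = 0.004072.
Darcy flux q = K · i = 7.060 × 0.004072 = 0.02875 m/day.
Seepage velocity v = q / n_e = 0.02875 / 0.24 = 0.1198 m/day.
Travel time t = L / v = 2220 / 0.1198 = 18533 days = 50.74 years.

50.7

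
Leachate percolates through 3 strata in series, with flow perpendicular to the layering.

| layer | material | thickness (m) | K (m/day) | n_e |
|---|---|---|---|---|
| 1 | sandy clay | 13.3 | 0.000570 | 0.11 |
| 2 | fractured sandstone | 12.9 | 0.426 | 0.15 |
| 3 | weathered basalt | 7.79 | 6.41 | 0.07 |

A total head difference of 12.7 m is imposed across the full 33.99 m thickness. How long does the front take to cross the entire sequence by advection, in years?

19.9

With flow normal to the layers, continuity requires the same specific discharge q through every layer.
Σ(b_i/K_i) = 13.3/0.000570 + 12.9/0.426 + 7.79/6.41 = 23365 d.
q = Δh / Σ(b_i/K_i) = 12.7 / 23365 = 0.0005436 m/day.
In each layer the seepage velocity is v_i = q/n_i, so the layer transit time is t_i = b_i·n_i / q:
  layer 1 (sandy clay): t_1 = 13.3 × 0.11 / 0.0005436 = 2692 d
  layer 2 (fractured sandstone): t_2 = 12.9 × 0.15 / 0.0005436 = 3560 d
  layer 3 (weathered basalt): t_3 = 7.79 × 0.07 / 0.0005436 = 1003 d
Total t = Σ t_i = 7255 days = 19.86 years.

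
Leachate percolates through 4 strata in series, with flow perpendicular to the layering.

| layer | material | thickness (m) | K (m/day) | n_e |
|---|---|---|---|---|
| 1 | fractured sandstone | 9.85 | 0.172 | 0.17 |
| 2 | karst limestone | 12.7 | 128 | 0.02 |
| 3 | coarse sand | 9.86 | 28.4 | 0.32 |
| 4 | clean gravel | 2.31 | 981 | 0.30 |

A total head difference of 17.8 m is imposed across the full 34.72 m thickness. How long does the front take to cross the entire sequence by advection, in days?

With flow normal to the layers, continuity requires the same specific discharge q through every layer.
Σ(b_i/K_i) = 9.85/0.172 + 12.7/128 + 9.86/28.4 + 2.31/981 = 57.72 d.
q = Δh / Σ(b_i/K_i) = 17.8 / 57.72 = 0.3084 m/day.
In each layer the seepage velocity is v_i = q/n_i, so the layer transit time is t_i = b_i·n_i / q:
  layer 1 (fractured sandstone): t_1 = 9.85 × 0.17 / 0.3084 = 5.430 d
  layer 2 (karst limestone): t_2 = 12.7 × 0.02 / 0.3084 = 0.8236 d
  layer 3 (coarse sand): t_3 = 9.86 × 0.32 / 0.3084 = 10.23 d
  layer 4 (clean gravel): t_4 = 2.31 × 0.30 / 0.3084 = 2.247 d
Total t = Σ t_i = 18.73 days.

18.7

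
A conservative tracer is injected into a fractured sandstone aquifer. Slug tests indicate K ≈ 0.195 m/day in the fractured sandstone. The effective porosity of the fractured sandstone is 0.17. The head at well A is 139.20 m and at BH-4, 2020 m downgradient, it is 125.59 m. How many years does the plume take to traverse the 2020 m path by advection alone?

Hydraulic gradient i = (139.20 − 125.59) / 2020 = 13.61 / 2020 = 0.006738.
Darcy flux q = K · i = 0.1950 × 0.006738 = 0.001314 m/day.
Seepage velocity v = q / n_e = 0.001314 / 0.17 = 0.007728 m/day.
Travel time t = L / v = 2020 / 0.007728 = 2.614e+05 days = 715.6 years.

716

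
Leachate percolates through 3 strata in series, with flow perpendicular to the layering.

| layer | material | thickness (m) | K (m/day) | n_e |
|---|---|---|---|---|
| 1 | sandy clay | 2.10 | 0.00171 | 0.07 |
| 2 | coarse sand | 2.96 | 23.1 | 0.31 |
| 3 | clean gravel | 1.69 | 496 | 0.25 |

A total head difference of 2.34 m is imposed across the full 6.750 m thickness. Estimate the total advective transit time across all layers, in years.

2.14

With flow normal to the layers, continuity requires the same specific discharge q through every layer.
Σ(b_i/K_i) = 2.10/0.00171 + 2.96/23.1 + 1.69/496 = 1228 d.
q = Δh / Σ(b_i/K_i) = 2.34 / 1228 = 0.001905 m/day.
In each layer the seepage velocity is v_i = q/n_i, so the layer transit time is t_i = b_i·n_i / q:
  layer 1 (sandy clay): t_1 = 2.10 × 0.07 / 0.001905 = 77.16 d
  layer 2 (coarse sand): t_2 = 2.96 × 0.31 / 0.001905 = 481.6 d
  layer 3 (clean gravel): t_3 = 1.69 × 0.25 / 0.001905 = 221.8 d
Total t = Σ t_i = 780.5 days = 2.137 years.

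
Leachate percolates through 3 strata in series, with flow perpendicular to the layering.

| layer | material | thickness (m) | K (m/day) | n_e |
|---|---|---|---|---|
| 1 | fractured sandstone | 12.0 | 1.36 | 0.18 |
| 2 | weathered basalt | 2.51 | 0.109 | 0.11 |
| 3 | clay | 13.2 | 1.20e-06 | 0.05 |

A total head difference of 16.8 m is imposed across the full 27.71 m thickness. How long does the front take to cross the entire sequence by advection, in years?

5550

With flow normal to the layers, continuity requires the same specific discharge q through every layer.
Σ(b_i/K_i) = 12.0/1.36 + 2.51/0.109 + 13.2/1.20e-06 = 1.100e+07 d.
q = Δh / Σ(b_i/K_i) = 16.8 / 1.100e+07 = 1.527e-06 m/day.
In each layer the seepage velocity is v_i = q/n_i, so the layer transit time is t_i = b_i·n_i / q:
  layer 1 (fractured sandstone): t_1 = 12.0 × 0.18 / 1.527e-06 = 1.414e+06 d
  layer 2 (weathered basalt): t_2 = 2.51 × 0.11 / 1.527e-06 = 1.808e+05 d
  layer 3 (clay): t_3 = 13.2 × 0.05 / 1.527e-06 = 4.321e+05 d
Total t = Σ t_i = 2.027e+06 days = 5550 years.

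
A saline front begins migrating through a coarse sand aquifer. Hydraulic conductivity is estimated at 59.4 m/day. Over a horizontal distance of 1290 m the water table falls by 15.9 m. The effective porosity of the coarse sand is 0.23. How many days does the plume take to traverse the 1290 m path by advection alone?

405

Hydraulic gradient i = Δh / L = 15.9 / 1290 = 0.01233.
Darcy flux q = K · i = 59.40 × 0.01233 = 0.7321 m/day.
Seepage velocity v = q / n_e = 0.7321 / 0.23 = 3.183 m/day.
Travel time t = L / v = 1290 / 3.183 = 405.3 days.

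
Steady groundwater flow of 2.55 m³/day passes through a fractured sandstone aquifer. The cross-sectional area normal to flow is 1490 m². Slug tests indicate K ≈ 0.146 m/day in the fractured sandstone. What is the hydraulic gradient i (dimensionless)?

From Q = K·A·i, i = Q / (K·A) = 2.55 / (0.1460 × 1490) = 0.01172.

0.0117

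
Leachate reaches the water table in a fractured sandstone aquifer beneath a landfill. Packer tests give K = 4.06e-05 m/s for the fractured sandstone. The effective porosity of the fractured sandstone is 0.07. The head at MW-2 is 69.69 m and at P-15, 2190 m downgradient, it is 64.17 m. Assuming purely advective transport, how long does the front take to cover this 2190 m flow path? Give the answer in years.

47.5

Convert K: 4.06e-05 m/s × 86400 = 3.508 m/day.
Hydraulic gradient i = (69.69 − 64.17) / 2190 = 5.52 / 2190 = 0.002521.
Darcy flux q = K · i = 3.508 × 0.002521 = 0.008842 m/day.
Seepage velocity v = q / n_e = 0.008842 / 0.07 = 0.1263 m/day.
Travel time t = L / v = 2190 / 0.1263 = 17338 days = 47.47 years.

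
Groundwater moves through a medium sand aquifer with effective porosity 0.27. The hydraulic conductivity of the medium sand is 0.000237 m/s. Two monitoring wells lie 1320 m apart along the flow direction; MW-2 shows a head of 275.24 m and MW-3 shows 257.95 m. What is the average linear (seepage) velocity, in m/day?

0.993

Convert K: 0.000237 m/s × 86400 = 20.48 m/day.
Hydraulic gradient i = (275.24 − 257.95) / 1320 = 17.29 / 1320 = 0.01310.
Darcy flux q = K · i = 20.48 × 0.01310 = 0.2682 m/day.
Seepage velocity v = q / n_e = 0.2682 / 0.27 = 0.9934 m/day.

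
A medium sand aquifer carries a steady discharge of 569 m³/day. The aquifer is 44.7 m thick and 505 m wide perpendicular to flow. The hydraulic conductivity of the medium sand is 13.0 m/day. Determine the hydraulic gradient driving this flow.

0.00194

Cross-sectional area A = 505 × 44.7 = 22574 m².
From Q = K·A·i, i = Q / (K·A) = 569 / (13.00 × 22574) = 0.001939.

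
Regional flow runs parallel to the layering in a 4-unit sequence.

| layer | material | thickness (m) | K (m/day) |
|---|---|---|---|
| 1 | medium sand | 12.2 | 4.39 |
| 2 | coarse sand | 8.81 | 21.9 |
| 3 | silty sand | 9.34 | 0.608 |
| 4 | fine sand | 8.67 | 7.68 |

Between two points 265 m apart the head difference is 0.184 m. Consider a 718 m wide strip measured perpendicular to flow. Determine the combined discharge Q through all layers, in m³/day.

Flow is parallel to layering, so each bed carries its own Darcy discharge and the transmissivities add.
Σ(K_i·b_i) = 4.39×12.2 + 21.9×8.81 + 0.608×9.34 + 7.68×8.67 = 318.8 m²/day.
Hydraulic gradient i = Δh / L = 0.184 / 265 = 0.0006943.
Q = Σ(K_i·b_i) · W · i = 318.8 × 718 × 0.0006943 = 158.9 m³/day.

159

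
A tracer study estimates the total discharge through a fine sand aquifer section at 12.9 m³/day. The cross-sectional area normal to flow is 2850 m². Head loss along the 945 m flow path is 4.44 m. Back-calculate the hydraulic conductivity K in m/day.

Hydraulic gradient i = Δh / L = 4.44 / 945 = 0.004698.
From Q = K·A·i, K = Q / (A·i) = 12.9 / (2850 × 0.004698) = 0.9634 m/day.

0.963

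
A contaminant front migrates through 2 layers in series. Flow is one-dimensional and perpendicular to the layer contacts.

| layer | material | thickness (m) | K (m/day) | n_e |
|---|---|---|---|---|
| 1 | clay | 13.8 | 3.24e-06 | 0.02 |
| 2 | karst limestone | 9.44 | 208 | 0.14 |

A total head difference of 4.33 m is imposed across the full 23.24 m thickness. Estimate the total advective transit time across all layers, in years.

4300

With flow normal to the layers, continuity requires the same specific discharge q through every layer.
Σ(b_i/K_i) = 13.8/3.24e-06 + 9.44/208 = 4.259e+06 d.
q = Δh / Σ(b_i/K_i) = 4.33 / 4.259e+06 = 1.017e-06 m/day.
In each layer the seepage velocity is v_i = q/n_i, so the layer transit time is t_i = b_i·n_i / q:
  layer 1 (clay): t_1 = 13.8 × 0.02 / 1.017e-06 = 2.715e+05 d
  layer 2 (karst limestone): t_2 = 9.44 × 0.14 / 1.017e-06 = 1.300e+06 d
Total t = Σ t_i = 1.571e+06 days = 4303 years.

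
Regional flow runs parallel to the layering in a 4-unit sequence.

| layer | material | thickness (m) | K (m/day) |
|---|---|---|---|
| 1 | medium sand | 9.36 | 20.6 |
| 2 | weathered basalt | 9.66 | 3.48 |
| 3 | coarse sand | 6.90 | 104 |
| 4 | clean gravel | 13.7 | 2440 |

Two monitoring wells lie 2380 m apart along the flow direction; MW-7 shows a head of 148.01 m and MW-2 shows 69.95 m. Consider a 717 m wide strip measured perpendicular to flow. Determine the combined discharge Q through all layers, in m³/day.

Flow is parallel to layering, so each bed carries its own Darcy discharge and the transmissivities add.
Σ(K_i·b_i) = 20.6×9.36 + 3.48×9.66 + 104×6.90 + 2440×13.7 = 34372 m²/day.
Hydraulic gradient i = (148.01 − 69.95) / 2380 = 78.06 / 2380 = 0.03280.
Q = Σ(K_i·b_i) · W · i = 34372 × 717 × 0.03280 = 8.083e+05 m³/day.

808000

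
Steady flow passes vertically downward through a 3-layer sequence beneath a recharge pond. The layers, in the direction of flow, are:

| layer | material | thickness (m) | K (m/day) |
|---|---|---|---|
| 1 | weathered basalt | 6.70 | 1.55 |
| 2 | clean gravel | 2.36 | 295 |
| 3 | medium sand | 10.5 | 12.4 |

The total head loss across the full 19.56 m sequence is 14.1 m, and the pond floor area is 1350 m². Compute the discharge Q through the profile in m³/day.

3680

Flow is perpendicular to layering, so the layers act in series and the equivalent K is the thickness-weighted harmonic mean.
Total thickness L = 6.70 + 2.36 + 10.5 = 19.56 m.
Σ(b_i/K_i) = 6.70/1.55 + 2.36/295 + 10.5/12.4 = 5.177 d.
K_eq = L / Σ(b_i/K_i) = 19.56 / 5.177 = 3.778 m/day.
Q = K_eq · A · (Δh/L) = 3.778 × 1350 × (14.1/19.56) = 3677 m³/day.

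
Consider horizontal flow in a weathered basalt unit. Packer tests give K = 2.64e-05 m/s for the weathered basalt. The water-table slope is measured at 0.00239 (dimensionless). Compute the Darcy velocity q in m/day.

0.00545

Convert K: 2.64e-05 m/s × 86400 = 2.281 m/day.
Hydraulic gradient i = 0.00239.
Specific discharge q = K · i = 2.281 × 0.002390 = 0.005451 m/day.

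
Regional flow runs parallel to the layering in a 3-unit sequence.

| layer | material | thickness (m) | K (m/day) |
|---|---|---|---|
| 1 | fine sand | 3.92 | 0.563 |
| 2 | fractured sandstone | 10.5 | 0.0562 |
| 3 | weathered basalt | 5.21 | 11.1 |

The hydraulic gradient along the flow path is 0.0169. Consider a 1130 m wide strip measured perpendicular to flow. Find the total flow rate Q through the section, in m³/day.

1160

Flow is parallel to layering, so each bed carries its own Darcy discharge and the transmissivities add.
Σ(K_i·b_i) = 0.563×3.92 + 0.0562×10.5 + 11.1×5.21 = 60.63 m²/day.
Hydraulic gradient i = 0.0169.
Q = Σ(K_i·b_i) · W · i = 60.63 × 1130 × 0.01690 = 1158 m³/day.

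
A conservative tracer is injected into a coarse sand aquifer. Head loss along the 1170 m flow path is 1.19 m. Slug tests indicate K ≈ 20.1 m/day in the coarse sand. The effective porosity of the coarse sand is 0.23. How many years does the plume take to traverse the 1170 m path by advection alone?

36.0

Hydraulic gradient i = Δh / L = 1.19 / 1170 = 0.001017.
Darcy flux q = K · i = 20.10 × 0.001017 = 0.02044 m/day.
Seepage velocity v = q / n_e = 0.02044 / 0.23 = 0.08889 m/day.
Travel time t = L / v = 1170 / 0.08889 = 13163 days = 36.04 years.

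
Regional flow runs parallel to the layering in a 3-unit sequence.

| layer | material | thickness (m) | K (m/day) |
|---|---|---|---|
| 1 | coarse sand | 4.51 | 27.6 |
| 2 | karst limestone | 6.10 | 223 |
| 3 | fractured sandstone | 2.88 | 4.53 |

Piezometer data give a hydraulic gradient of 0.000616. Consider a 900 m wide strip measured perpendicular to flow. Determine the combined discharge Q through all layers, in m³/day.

830

Flow is parallel to layering, so each bed carries its own Darcy discharge and the transmissivities add.
Σ(K_i·b_i) = 27.6×4.51 + 223×6.10 + 4.53×2.88 = 1498 m²/day.
Hydraulic gradient i = 0.000616.
Q = Σ(K_i·b_i) · W · i = 1498 × 900 × 0.0006160 = 830.4 m³/day.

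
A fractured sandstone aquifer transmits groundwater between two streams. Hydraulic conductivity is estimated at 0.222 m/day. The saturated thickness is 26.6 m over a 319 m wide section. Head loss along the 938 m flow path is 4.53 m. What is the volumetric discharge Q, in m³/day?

Cross-sectional area A = 319 × 26.6 = 8485 m².
Hydraulic gradient i = Δh / L = 4.53 / 938 = 0.004829.
Darcy's law: Q = K · A · i = 0.2220 × 8485 × 0.004829 = 9.097 m³/day.

9.10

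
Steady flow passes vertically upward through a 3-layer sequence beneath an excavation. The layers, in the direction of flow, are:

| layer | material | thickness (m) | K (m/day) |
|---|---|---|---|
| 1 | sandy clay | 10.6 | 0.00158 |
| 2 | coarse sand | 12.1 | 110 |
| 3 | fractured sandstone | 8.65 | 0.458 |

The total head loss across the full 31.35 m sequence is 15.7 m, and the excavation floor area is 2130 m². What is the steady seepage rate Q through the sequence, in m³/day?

Flow is perpendicular to layering, so the layers act in series and the equivalent K is the thickness-weighted harmonic mean.
Total thickness L = 10.6 + 12.1 + 8.65 = 31.35 m.
Σ(b_i/K_i) = 10.6/0.00158 + 12.1/110 + 8.65/0.458 = 6728 d.
K_eq = L / Σ(b_i/K_i) = 31.35 / 6728 = 0.004660 m/day.
Q = K_eq · A · (Δh/L) = 0.004660 × 2130 × (15.7/31.35) = 4.971 m³/day.

4.97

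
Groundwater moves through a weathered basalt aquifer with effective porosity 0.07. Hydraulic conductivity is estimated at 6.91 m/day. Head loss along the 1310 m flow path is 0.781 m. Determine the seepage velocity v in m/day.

0.0589

Hydraulic gradient i = Δh / L = 0.781 / 1310 = 0.0005962.
Darcy flux q = K · i = 6.910 × 0.0005962 = 0.004120 m/day.
Seepage velocity v = q / n_e = 0.004120 / 0.07 = 0.05885 m/day.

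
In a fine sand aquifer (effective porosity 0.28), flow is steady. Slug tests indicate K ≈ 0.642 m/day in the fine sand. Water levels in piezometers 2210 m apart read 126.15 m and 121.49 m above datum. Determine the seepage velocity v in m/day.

0.00483

Hydraulic gradient i = (126.15 − 121.49) / 2210 = 4.66 / 2210 = 0.002109.
Darcy flux q = K · i = 0.6420 × 0.002109 = 0.001354 m/day.
Seepage velocity v = q / n_e = 0.001354 / 0.28 = 0.004835 m/day.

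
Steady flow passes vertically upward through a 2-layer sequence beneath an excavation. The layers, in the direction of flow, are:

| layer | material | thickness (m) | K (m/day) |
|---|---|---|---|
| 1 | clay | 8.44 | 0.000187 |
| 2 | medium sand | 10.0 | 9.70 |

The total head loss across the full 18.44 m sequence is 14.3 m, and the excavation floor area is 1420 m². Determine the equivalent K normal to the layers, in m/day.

Flow is perpendicular to layering, so the layers act in series and the equivalent K is the thickness-weighted harmonic mean.
Total thickness L = 8.44 + 10.0 = 18.44 m.
Σ(b_i/K_i) = 8.44/0.000187 + 10.0/9.70 = 45135 d.
K_eq = L / Σ(b_i/K_i) = 18.44 / 45135 = 0.0004086 m/day.

0.000409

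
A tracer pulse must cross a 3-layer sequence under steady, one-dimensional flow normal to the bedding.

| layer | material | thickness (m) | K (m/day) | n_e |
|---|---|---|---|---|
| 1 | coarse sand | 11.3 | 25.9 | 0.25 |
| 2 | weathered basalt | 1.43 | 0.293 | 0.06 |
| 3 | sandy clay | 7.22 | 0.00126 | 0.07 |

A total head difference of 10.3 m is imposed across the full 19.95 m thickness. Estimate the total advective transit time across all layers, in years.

With flow normal to the layers, continuity requires the same specific discharge q through every layer.
Σ(b_i/K_i) = 11.3/25.9 + 1.43/0.293 + 7.22/0.00126 = 5735 d.
q = Δh / Σ(b_i/K_i) = 10.3 / 5735 = 0.001796 m/day.
In each layer the seepage velocity is v_i = q/n_i, so the layer transit time is t_i = b_i·n_i / q:
  layer 1 (coarse sand): t_1 = 11.3 × 0.25 / 0.001796 = 1573 d
  layer 2 (weathered basalt): t_2 = 1.43 × 0.06 / 0.001796 = 47.78 d
  layer 3 (sandy clay): t_3 = 7.22 × 0.07 / 0.001796 = 281.4 d
Total t = Σ t_i = 1902 days = 5.208 years.

5.21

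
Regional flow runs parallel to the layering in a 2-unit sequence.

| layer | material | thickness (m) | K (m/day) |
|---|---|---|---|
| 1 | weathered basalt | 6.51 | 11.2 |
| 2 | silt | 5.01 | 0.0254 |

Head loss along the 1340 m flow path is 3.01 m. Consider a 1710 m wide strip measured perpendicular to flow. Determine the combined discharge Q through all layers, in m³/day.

281

Flow is parallel to layering, so each bed carries its own Darcy discharge and the transmissivities add.
Σ(K_i·b_i) = 11.2×6.51 + 0.0254×5.01 = 73.04 m²/day.
Hydraulic gradient i = Δh / L = 3.01 / 1340 = 0.002246.
Q = Σ(K_i·b_i) · W · i = 73.04 × 1710 × 0.002246 = 280.6 m³/day.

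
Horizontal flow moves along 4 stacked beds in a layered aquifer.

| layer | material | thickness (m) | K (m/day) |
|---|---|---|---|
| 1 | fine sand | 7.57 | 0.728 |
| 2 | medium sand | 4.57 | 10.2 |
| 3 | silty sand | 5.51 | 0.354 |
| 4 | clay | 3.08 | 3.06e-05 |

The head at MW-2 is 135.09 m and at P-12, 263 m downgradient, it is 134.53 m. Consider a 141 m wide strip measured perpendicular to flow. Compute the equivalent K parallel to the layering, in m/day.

Flow is parallel to layering, so each bed carries its own Darcy discharge and the transmissivities add.
Σ(K_i·b_i) = 0.728×7.57 + 10.2×4.57 + 0.354×5.51 + 3.06e-05×3.08 = 54.08 m²/day.
Total thickness b = 20.73 m, so K_eq = Σ(K_i·b_i)/b = 2.609 m/day.

2.61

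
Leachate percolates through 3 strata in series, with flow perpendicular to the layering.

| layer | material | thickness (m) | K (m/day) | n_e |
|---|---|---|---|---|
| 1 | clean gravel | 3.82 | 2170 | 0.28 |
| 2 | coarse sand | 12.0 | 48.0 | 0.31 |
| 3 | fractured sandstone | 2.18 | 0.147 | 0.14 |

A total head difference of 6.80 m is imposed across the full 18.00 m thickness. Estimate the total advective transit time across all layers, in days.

With flow normal to the layers, continuity requires the same specific discharge q through every layer.
Σ(b_i/K_i) = 3.82/2170 + 12.0/48.0 + 2.18/0.147 = 15.08 d.
q = Δh / Σ(b_i/K_i) = 6.80 / 15.08 = 0.4509 m/day.
In each layer the seepage velocity is v_i = q/n_i, so the layer transit time is t_i = b_i·n_i / q:
  layer 1 (clean gravel): t_1 = 3.82 × 0.28 / 0.4509 = 2.372 d
  layer 2 (coarse sand): t_2 = 12.0 × 0.31 / 0.4509 = 8.251 d
  layer 3 (fractured sandstone): t_3 = 2.18 × 0.14 / 0.4509 = 0.6769 d
Total t = Σ t_i = 11.30 days.

11.3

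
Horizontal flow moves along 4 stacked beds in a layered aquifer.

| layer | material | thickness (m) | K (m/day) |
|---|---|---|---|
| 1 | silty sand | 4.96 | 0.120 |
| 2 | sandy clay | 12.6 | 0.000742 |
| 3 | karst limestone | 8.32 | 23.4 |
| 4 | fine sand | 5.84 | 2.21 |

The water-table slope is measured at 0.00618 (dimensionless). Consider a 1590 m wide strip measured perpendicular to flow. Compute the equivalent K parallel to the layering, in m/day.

Flow is parallel to layering, so each bed carries its own Darcy discharge and the transmissivities add.
Σ(K_i·b_i) = 0.120×4.96 + 0.000742×12.6 + 23.4×8.32 + 2.21×5.84 = 208.2 m²/day.
Total thickness b = 31.72 m, so K_eq = Σ(K_i·b_i)/b = 6.564 m/day.

6.56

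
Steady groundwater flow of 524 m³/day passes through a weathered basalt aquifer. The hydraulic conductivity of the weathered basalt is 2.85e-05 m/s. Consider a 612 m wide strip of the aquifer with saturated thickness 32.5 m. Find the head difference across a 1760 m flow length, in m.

Convert K: 2.85e-05 m/s × 86400 = 2.462 m/day.
Cross-sectional area A = 612 × 32.5 = 19890 m².
From Q = K·A·i, i = Q / (K·A) = 524 / (2.462 × 19890) = 0.01070.
Head loss Δh = i · L = 0.01070 × 1760 = 18.83 m.

18.8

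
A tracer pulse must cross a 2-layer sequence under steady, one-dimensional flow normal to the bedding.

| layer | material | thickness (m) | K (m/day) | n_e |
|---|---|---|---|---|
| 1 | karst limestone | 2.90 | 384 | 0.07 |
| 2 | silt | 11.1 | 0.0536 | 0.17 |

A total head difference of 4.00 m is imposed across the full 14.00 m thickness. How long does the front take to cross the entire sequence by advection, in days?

108

With flow normal to the layers, continuity requires the same specific discharge q through every layer.
Σ(b_i/K_i) = 2.90/384 + 11.1/0.0536 = 207.1 d.
q = Δh / Σ(b_i/K_i) = 4.00 / 207.1 = 0.01931 m/day.
In each layer the seepage velocity is v_i = q/n_i, so the layer transit time is t_i = b_i·n_i / q:
  layer 1 (karst limestone): t_1 = 2.90 × 0.07 / 0.01931 = 10.51 d
  layer 2 (silt): t_2 = 11.1 × 0.17 / 0.01931 = 97.70 d
Total t = Σ t_i = 108.2 days.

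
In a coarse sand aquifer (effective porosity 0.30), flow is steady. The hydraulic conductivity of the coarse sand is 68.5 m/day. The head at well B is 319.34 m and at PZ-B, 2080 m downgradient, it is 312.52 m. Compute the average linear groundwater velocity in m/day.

0.749

Hydraulic gradient i = (319.34 − 312.52) / 2080 = 6.82 / 2080 = 0.003279.
Darcy flux q = K · i = 68.50 × 0.003279 = 0.2246 m/day.
Seepage velocity v = q / n_e = 0.2246 / 0.30 = 0.7487 m/day.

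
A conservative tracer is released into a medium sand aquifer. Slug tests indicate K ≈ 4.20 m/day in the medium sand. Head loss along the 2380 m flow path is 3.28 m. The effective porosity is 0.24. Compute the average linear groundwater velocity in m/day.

0.0241

Hydraulic gradient i = Δh / L = 3.28 / 2380 = 0.001378.
Darcy flux q = K · i = 4.200 × 0.001378 = 0.005788 m/day.
Seepage velocity v = q / n_e = 0.005788 / 0.24 = 0.02412 m/day.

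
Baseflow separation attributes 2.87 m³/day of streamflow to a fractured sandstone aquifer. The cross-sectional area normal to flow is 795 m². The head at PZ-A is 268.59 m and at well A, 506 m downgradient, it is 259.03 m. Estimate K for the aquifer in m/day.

Hydraulic gradient i = (268.59 − 259.03) / 506 = 9.56 / 506 = 0.01889.
From Q = K·A·i, K = Q / (A·i) = 2.87 / (795.0 × 0.01889) = 0.1911 m/day.

0.191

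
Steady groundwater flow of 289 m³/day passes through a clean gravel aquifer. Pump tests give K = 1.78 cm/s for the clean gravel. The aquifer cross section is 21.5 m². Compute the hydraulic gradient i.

Convert K: 1.78 cm/s × 864 = 1538 m/day.
From Q = K·A·i, i = Q / (K·A) = 289 / (1538 × 21.50) = 0.008740.

0.00874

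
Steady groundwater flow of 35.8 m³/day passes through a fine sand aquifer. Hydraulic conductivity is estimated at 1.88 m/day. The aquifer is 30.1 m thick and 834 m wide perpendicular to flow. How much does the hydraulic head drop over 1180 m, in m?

0.895

Cross-sectional area A = 834 × 30.1 = 25103 m².
From Q = K·A·i, i = Q / (K·A) = 35.8 / (1.880 × 25103) = 0.0007586.
Head loss Δh = i · L = 0.0007586 × 1180 = 0.8951 m.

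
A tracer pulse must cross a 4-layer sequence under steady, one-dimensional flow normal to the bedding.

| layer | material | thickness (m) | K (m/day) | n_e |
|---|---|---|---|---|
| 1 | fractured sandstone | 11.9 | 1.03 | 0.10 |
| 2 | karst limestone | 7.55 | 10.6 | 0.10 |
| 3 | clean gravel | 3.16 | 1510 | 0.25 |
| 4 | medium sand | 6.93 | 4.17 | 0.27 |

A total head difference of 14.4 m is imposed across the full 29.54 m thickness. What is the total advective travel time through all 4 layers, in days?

With flow normal to the layers, continuity requires the same specific discharge q through every layer.
Σ(b_i/K_i) = 11.9/1.03 + 7.55/10.6 + 3.16/1510 + 6.93/4.17 = 13.93 d.
q = Δh / Σ(b_i/K_i) = 14.4 / 13.93 = 1.034 m/day.
In each layer the seepage velocity is v_i = q/n_i, so the layer transit time is t_i = b_i·n_i / q:
  layer 1 (fractured sandstone): t_1 = 11.9 × 0.10 / 1.034 = 1.151 d
  layer 2 (karst limestone): t_2 = 7.55 × 0.10 / 1.034 = 0.7303 d
  layer 3 (clean gravel): t_3 = 3.16 × 0.25 / 1.034 = 0.7642 d
  layer 4 (medium sand): t_4 = 6.93 × 0.27 / 1.034 = 1.810 d
Total t = Σ t_i = 4.456 days.

4.46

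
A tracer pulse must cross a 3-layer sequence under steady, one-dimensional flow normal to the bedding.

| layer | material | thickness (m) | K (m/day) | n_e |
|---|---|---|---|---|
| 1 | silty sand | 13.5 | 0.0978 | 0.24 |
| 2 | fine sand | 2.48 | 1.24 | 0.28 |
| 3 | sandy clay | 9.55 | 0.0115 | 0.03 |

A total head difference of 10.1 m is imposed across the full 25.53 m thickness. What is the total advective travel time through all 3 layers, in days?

406

With flow normal to the layers, continuity requires the same specific discharge q through every layer.
Σ(b_i/K_i) = 13.5/0.0978 + 2.48/1.24 + 9.55/0.0115 = 970.5 d.
q = Δh / Σ(b_i/K_i) = 10.1 / 970.5 = 0.01041 m/day.
In each layer the seepage velocity is v_i = q/n_i, so the layer transit time is t_i = b_i·n_i / q:
  layer 1 (silty sand): t_1 = 13.5 × 0.24 / 0.01041 = 311.3 d
  layer 2 (fine sand): t_2 = 2.48 × 0.28 / 0.01041 = 66.72 d
  layer 3 (sandy clay): t_3 = 9.55 × 0.03 / 0.01041 = 27.53 d
Total t = Σ t_i = 405.6 days.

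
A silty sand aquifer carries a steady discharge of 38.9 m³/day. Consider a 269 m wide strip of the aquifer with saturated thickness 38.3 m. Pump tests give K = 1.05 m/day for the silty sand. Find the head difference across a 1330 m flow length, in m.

4.78

Cross-sectional area A = 269 × 38.3 = 10303 m².
From Q = K·A·i, i = Q / (K·A) = 38.9 / (1.050 × 10303) = 0.003596.
Head loss Δh = i · L = 0.003596 × 1330 = 4.783 m.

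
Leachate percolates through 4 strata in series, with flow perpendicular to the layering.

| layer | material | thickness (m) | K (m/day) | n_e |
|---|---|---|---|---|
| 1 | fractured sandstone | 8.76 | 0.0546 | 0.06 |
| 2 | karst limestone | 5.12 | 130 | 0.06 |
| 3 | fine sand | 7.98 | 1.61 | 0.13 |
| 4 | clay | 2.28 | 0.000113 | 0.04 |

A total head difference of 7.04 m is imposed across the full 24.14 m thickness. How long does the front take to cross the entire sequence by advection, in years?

15.5

With flow normal to the layers, continuity requires the same specific discharge q through every layer.
Σ(b_i/K_i) = 8.76/0.0546 + 5.12/130 + 7.98/1.61 + 2.28/0.000113 = 20342 d.
q = Δh / Σ(b_i/K_i) = 7.04 / 20342 = 0.0003461 m/day.
In each layer the seepage velocity is v_i = q/n_i, so the layer transit time is t_i = b_i·n_i / q:
  layer 1 (fractured sandstone): t_1 = 8.76 × 0.06 / 0.0003461 = 1519 d
  layer 2 (karst limestone): t_2 = 5.12 × 0.06 / 0.0003461 = 887.7 d
  layer 3 (fine sand): t_3 = 7.98 × 0.13 / 0.0003461 = 2998 d
  layer 4 (clay): t_4 = 2.28 × 0.04 / 0.0003461 = 263.5 d
Total t = Σ t_i = 5668 days = 15.52 years.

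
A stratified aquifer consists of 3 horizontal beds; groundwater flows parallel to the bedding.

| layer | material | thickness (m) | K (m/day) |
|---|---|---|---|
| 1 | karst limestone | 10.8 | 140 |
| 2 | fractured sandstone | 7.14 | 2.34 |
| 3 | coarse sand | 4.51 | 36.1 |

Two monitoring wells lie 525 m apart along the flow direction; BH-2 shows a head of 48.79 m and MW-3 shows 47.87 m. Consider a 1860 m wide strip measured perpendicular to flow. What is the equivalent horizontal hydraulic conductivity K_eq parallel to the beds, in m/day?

Flow is parallel to layering, so each bed carries its own Darcy discharge and the transmissivities add.
Σ(K_i·b_i) = 140×10.8 + 2.34×7.14 + 36.1×4.51 = 1692 m²/day.
Total thickness b = 22.45 m, so K_eq = Σ(K_i·b_i)/b = 75.35 m/day.

75.3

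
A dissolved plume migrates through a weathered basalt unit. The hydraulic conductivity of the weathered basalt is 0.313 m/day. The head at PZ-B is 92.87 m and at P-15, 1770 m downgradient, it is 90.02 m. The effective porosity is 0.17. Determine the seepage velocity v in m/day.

0.00296

Hydraulic gradient i = (92.87 − 90.02) / 1770 = 2.85 / 1770 = 0.001610.
Darcy flux q = K · i = 0.3130 × 0.001610 = 0.0005040 m/day.
Seepage velocity v = q / n_e = 0.0005040 / 0.17 = 0.002965 m/day.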